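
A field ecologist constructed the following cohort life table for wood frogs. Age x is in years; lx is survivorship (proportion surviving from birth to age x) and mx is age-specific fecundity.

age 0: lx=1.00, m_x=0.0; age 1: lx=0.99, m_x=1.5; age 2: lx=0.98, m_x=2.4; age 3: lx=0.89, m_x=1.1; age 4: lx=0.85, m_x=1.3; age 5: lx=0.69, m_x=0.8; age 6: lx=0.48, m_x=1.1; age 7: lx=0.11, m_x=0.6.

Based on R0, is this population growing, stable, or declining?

growing

R0 = Σ lx·mx = 0 + 1.485 + 2.352 + 0.979 + 1.105 + 0.552 + 0.528 + 0.066 = 7.067
R0 > 1, so the population is growing.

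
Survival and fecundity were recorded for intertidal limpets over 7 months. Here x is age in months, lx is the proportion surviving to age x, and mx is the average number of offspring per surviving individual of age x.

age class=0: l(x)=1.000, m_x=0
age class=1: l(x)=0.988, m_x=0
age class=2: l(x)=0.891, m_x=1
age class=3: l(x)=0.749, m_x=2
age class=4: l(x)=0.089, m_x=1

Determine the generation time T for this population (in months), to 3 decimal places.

lx·mx: 0, 0, 0.891, 1.498, 0.089 → R0 = 2.478
x·lx·mx: 0, 0, 1.782, 4.494, 0.356 → Σ = 6.632
T = 6.632 / 2.478 = 2.676352… → 2.676

2.676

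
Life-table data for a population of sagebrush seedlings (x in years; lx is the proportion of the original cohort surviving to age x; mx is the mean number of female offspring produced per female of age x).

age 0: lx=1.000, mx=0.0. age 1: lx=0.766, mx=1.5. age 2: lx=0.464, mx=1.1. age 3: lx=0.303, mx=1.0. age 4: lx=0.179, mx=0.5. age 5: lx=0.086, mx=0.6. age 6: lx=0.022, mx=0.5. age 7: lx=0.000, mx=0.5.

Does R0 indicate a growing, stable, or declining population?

R0 = Σ lx·mx = 0 + 1.149 + 0.5104 + 0.303 + 0.0895 + 0.0516 + 0.011 + 0 = 2.1145
R0 > 1, so the population is growing.

growing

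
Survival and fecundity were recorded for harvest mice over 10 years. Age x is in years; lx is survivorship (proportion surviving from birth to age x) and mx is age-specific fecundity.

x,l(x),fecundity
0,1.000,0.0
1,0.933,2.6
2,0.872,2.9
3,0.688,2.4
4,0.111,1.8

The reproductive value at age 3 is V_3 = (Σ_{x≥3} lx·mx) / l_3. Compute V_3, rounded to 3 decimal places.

lx·mx for x ≥ 3: 1.6512, 0.1998 → sum = 1.851
V_3 = 1.851 / l_3 = 1.851 / 0.688 = 2.690407… → 2.690

2.690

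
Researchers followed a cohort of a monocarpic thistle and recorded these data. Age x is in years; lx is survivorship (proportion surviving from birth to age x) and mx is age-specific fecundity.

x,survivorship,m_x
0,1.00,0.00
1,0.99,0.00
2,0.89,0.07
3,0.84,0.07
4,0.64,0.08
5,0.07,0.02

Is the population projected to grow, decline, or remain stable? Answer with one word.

R0 = Σ lx·mx = 0 + 0 + 0.0623 + 0.0588 + 0.0512 + 0.0014 = 0.1737
R0 < 1, so the population is declining.

declining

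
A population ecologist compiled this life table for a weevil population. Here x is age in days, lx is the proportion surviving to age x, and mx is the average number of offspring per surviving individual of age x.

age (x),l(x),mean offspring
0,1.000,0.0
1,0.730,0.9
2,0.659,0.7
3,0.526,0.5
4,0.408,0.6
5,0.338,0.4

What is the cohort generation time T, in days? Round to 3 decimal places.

2.285

lx·mx: 0, 0.657, 0.4613, 0.263, 0.2448, 0.1352 → R0 = 1.7613
x·lx·mx: 0, 0.657, 0.9226, 0.789, 0.9792, 0.676 → Σ = 4.0238
T = 4.0238 / 1.7613 = 2.284563… → 2.285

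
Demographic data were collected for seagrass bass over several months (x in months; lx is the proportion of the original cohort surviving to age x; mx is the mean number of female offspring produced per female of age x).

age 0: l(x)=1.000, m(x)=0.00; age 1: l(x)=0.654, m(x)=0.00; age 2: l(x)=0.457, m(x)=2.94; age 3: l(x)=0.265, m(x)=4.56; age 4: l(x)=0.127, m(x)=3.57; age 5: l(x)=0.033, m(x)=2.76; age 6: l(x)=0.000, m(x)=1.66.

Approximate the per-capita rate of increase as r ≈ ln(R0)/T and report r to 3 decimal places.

0.408

R0 = Σ lx·mx = 0 + 0 + 1.34358 + 1.2084 + 0.45339 + 0.09108 + 0 = 3.09645
Σ x·lx·mx = 8.58132; T = 8.58132/3.09645 = 2.77134…
r ≈ ln(R0)/T = ln(3.09645)/2.77134… = 0.40784… → 0.408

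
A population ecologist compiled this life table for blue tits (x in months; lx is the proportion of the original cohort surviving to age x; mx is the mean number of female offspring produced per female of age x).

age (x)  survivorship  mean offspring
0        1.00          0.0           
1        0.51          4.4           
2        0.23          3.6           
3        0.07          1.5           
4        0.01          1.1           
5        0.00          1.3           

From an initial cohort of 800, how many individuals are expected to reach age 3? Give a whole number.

56

Expected survivors = N0 · l_3 = 800 × 0.07 = 56 → 56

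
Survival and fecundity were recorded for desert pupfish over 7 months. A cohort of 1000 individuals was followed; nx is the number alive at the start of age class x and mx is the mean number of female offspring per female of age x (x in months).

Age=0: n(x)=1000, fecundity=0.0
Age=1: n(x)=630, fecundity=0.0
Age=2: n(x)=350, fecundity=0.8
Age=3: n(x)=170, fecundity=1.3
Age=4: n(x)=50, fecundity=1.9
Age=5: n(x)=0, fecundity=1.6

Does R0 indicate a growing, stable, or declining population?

lx = nx/n0 = nx/1000: 1, 0.63, 0.35, 0.17, 0.05, 0
R0 = Σ lx·mx = 0 + 0 + 0.28 + 0.221 + 0.095 + 0 = 0.596
R0 < 1, so the population is declining.

declining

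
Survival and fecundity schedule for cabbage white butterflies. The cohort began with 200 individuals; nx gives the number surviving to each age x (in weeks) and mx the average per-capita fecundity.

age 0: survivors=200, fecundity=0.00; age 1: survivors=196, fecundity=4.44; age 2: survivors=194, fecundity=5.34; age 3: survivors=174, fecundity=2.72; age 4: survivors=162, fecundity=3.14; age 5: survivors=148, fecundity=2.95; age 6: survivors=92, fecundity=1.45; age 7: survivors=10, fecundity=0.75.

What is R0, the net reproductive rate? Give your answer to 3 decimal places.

lx = nx/n0 = nx/200: 1, 0.98, 0.97, 0.87, 0.81, 0.74, 0.46, 0.05
lx·mx by age: 0, 4.3512, 5.1798, 2.3664, 2.5434, 2.183, 0.667, 0.0375
R0 = Σ lx·mx = 17.3283 → 17.328

17.328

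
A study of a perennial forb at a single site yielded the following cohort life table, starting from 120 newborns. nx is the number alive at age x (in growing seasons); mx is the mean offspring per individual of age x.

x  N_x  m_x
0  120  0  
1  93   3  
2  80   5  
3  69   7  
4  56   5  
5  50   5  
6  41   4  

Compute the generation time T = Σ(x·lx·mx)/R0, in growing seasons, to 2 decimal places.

3.17

lx = nx/n0 = nx/120: 1, 0.775, 0.66667…, 0.575, 0.46667…, 0.41667…, 0.34167…
lx·mx: 0, 2.325, 3.333333…, 4.025, 2.333333…, 2.083333…, 1.366667… → R0 = 15.466667…
x·lx·mx: 0, 2.325, 6.666667…, 12.075, 9.333333…, 10.416667…, 8.2… → Σ = 49.016667…
T = 49.016667… / 15.466667… = 3.169181… → 3.17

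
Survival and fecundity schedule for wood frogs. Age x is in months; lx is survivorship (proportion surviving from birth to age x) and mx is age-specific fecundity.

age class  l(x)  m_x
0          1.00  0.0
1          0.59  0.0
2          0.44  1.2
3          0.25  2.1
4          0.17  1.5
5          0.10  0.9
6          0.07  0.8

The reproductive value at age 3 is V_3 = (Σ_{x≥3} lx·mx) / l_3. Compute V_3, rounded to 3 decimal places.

3.704

lx·mx for x ≥ 3: 0.525, 0.255, 0.09, 0.056 → sum = 0.926
V_3 = 0.926 / l_3 = 0.926 / 0.25 = 3.704 → 3.704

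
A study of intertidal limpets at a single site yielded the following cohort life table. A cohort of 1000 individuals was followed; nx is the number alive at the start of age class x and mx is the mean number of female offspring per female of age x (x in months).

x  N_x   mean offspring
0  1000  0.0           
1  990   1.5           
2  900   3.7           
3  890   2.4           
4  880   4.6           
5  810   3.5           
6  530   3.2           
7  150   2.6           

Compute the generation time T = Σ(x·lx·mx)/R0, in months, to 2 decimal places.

lx = nx/n0 = nx/1000: 1, 0.99, 0.9, 0.89, 0.88, 0.81, 0.53, 0.15
lx·mx: 0, 1.485, 3.33, 2.136, 4.048, 2.835, 1.696, 0.39 → R0 = 15.92
x·lx·mx: 0, 1.485, 6.66, 6.408, 16.192, 14.175, 10.176, 2.73 → Σ = 57.826
T = 57.826 / 15.92 = 3.632286… → 3.63

3.63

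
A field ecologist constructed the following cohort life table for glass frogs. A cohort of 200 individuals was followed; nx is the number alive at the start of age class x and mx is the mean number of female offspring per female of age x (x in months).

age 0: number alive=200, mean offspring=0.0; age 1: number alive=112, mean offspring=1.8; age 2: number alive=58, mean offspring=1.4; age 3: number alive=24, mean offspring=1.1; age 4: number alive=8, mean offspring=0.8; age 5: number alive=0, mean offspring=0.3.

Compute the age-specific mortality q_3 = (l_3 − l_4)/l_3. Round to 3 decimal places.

0.667

lx = nx/n0 = nx/200: 1, 0.56, 0.29, 0.12, 0.04, 0
q_3 = (l_3 − l_4) / l_3 = (0.12 − 0.04) / 0.12
     = 0.08 / 0.12 = 0.666667… → 0.667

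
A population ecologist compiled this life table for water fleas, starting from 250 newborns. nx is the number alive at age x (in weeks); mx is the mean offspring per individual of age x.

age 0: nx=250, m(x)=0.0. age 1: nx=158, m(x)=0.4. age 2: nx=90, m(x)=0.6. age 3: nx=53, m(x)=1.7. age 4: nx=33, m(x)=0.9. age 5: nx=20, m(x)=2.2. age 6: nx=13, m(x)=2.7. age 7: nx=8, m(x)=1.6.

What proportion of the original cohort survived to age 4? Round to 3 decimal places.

0.132

l_4 = n_4/n_0 = 33/250 = 0.132 → 0.132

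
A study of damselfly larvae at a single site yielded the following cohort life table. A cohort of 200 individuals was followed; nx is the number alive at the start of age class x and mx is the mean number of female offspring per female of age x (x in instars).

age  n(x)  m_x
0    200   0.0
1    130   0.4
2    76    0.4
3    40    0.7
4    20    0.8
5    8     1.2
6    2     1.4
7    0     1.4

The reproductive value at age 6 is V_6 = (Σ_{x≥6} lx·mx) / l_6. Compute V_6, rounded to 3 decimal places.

lx = nx/n0 = nx/200: 1, 0.65, 0.38, 0.2, 0.1, 0.04, 0.01, 0
lx·mx for x ≥ 6: 0.014, 0 → sum = 0.014
V_6 = 0.014 / l_6 = 0.014 / 0.01 = 1.4 → 1.400

1.400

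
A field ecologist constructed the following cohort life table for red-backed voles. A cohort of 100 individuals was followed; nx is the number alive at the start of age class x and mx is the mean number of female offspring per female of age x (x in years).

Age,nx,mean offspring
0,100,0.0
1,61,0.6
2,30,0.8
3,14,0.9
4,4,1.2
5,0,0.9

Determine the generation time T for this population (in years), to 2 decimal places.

1.82

lx = nx/n0 = nx/100: 1, 0.61, 0.3, 0.14, 0.04, 0
lx·mx: 0, 0.366, 0.24, 0.126, 0.048, 0 → R0 = 0.78
x·lx·mx: 0, 0.366, 0.48, 0.378, 0.192, 0 → Σ = 1.416
T = 1.416 / 0.78 = 1.815385… → 1.82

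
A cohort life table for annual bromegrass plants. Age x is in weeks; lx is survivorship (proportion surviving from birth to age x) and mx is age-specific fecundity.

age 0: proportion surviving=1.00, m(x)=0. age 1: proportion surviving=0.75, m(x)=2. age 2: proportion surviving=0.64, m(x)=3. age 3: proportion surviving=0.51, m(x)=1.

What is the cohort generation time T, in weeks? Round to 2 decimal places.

lx·mx: 0, 1.5, 1.92, 0.51 → R0 = 3.93
x·lx·mx: 0, 1.5, 3.84, 1.53 → Σ = 6.87
T = 6.87 / 3.93 = 1.748092… → 1.75

1.75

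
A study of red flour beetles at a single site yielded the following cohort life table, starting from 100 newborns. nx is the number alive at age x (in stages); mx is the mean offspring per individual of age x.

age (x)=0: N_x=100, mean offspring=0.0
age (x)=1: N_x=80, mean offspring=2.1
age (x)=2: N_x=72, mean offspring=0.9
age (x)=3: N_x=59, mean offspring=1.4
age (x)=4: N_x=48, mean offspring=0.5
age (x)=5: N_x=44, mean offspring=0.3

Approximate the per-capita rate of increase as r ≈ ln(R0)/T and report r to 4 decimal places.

0.6281

lx = nx/n0 = nx/100: 1, 0.8, 0.72, 0.59, 0.48, 0.44
R0 = Σ lx·mx = 0 + 1.68 + 0.648 + 0.826 + 0.24 + 0.132 = 3.526
Σ x·lx·mx = 7.074; T = 7.074/3.526 = 2.00624…
r ≈ ln(R0)/T = ln(3.526)/2.00624… = 0.628122… → 0.6281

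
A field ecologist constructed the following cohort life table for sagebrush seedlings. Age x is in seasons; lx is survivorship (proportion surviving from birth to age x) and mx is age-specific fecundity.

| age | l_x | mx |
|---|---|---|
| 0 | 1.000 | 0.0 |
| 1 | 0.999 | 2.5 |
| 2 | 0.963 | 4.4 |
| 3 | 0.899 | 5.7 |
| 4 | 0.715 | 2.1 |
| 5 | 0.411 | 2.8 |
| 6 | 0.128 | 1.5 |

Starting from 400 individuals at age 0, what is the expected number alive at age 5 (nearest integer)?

164

Expected survivors = N0 · l_5 = 400 × 0.411 = 164.4 → 164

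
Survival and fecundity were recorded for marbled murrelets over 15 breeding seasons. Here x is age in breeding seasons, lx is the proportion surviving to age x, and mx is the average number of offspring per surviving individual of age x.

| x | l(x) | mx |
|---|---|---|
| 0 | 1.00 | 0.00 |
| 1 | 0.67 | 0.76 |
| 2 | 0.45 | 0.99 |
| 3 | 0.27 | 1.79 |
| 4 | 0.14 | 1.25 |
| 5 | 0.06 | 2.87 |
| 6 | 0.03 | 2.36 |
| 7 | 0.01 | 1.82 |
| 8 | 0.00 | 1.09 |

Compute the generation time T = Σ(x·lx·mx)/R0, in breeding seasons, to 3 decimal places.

lx·mx: 0, 0.5092, 0.4455, 0.4833, 0.175, 0.1722, 0.0708, 0.0182, 0 → R0 = 1.8742
x·lx·mx: 0, 0.5092, 0.891, 1.4499, 0.7, 0.861, 0.4248, 0.1274, 0 → Σ = 4.9633
T = 4.9633 / 1.8742 = 2.648223… → 2.648

2.648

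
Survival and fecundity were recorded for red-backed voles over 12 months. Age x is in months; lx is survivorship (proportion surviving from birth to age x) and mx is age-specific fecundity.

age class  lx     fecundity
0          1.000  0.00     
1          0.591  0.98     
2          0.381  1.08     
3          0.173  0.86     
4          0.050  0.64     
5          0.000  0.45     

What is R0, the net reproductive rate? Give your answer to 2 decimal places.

1.17

lx·mx by age: 0, 0.57918, 0.41148, 0.14878, 0.032, 0
R0 = Σ lx·mx = 1.17144 → 1.17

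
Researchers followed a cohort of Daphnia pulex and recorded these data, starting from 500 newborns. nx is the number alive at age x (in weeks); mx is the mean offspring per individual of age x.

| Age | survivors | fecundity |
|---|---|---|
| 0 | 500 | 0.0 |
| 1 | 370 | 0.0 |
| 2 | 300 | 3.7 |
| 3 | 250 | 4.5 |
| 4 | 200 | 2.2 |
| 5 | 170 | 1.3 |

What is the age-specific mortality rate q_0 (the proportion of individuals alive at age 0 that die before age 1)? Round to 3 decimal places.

0.260

lx = nx/n0 = nx/500: 1, 0.74, 0.6, 0.5, 0.4, 0.34
q_0 = (l_0 − l_1) / l_0 = (1 − 0.74) / 1
     = 0.26 / 1 = 0.26 → 0.260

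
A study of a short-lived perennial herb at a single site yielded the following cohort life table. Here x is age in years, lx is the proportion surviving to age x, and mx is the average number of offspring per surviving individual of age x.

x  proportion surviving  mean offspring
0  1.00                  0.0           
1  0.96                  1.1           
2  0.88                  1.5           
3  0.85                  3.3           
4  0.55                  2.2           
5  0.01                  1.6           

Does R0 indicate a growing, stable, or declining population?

R0 = Σ lx·mx = 0 + 1.056 + 1.32 + 2.805 + 1.21 + 0.016 = 6.407
R0 > 1, so the population is growing.

growing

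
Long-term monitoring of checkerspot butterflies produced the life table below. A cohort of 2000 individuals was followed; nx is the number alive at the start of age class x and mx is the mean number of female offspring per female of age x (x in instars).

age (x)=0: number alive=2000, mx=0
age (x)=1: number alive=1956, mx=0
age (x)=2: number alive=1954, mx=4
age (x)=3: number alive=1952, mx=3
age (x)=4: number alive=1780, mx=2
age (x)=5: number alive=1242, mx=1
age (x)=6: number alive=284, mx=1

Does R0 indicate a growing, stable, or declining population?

growing

lx = nx/n0 = nx/2000: 1, 0.978, 0.977, 0.976, 0.89, 0.621, 0.142
R0 = Σ lx·mx = 0 + 0 + 3.908 + 2.928 + 1.78 + 0.621 + 0.142 = 9.379
R0 > 1, so the population is growing.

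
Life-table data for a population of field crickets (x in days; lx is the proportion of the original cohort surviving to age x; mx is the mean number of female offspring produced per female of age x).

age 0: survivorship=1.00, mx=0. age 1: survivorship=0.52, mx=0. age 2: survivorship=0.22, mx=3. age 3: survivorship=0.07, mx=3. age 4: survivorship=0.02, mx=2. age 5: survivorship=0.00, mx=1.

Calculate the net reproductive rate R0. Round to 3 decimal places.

0.910

lx·mx by age: 0, 0, 0.66, 0.21, 0.04, 0
R0 = Σ lx·mx = 0.91 → 0.910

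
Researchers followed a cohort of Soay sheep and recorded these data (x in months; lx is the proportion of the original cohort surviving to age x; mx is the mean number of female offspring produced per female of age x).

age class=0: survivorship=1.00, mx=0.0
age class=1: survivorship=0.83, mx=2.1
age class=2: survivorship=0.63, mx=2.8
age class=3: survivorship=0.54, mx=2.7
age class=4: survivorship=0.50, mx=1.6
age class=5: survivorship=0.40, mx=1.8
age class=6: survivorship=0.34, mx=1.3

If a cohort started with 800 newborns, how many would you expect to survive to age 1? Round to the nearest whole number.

664

Expected survivors = N0 · l_1 = 800 × 0.83 = 664 → 664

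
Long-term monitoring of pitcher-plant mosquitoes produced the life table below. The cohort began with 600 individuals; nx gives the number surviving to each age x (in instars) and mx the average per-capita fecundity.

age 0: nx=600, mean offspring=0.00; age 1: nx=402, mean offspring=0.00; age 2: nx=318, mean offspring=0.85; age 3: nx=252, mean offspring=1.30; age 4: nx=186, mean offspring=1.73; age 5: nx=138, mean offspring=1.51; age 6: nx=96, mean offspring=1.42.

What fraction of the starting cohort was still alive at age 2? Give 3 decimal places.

0.530

l_2 = n_2/n_0 = 318/600 = 0.53 → 0.530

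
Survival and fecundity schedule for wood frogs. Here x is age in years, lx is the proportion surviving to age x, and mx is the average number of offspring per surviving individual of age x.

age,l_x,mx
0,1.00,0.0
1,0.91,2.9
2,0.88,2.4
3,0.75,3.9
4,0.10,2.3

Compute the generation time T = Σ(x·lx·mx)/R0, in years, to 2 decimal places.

2.09

lx·mx: 0, 2.639, 2.112, 2.925, 0.23 → R0 = 7.906
x·lx·mx: 0, 2.639, 4.224, 8.775, 0.92 → Σ = 16.558
T = 16.558 / 7.906 = 2.094359… → 2.09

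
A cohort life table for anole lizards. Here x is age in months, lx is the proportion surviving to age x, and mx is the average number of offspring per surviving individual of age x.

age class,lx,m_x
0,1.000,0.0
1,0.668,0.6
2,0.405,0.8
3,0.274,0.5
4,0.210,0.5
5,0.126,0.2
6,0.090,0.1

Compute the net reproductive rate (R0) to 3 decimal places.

1.001

lx·mx by age: 0, 0.4008, 0.324, 0.137, 0.105, 0.0252, 0.009
R0 = Σ lx·mx = 1.001 → 1.001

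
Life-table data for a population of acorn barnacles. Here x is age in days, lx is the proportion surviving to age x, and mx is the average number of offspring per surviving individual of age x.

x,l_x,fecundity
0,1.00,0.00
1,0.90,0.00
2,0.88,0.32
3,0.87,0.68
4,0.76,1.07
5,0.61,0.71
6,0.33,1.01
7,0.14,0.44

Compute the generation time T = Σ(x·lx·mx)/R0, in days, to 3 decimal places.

lx·mx: 0, 0, 0.2816, 0.5916, 0.8132, 0.4331, 0.3333, 0.0616 → R0 = 2.5144
x·lx·mx: 0, 0, 0.5632, 1.7748, 3.2528, 2.1655, 1.9998, 0.4312 → Σ = 10.1873
T = 10.1873 / 2.5144 = 4.051583… → 4.052

4.052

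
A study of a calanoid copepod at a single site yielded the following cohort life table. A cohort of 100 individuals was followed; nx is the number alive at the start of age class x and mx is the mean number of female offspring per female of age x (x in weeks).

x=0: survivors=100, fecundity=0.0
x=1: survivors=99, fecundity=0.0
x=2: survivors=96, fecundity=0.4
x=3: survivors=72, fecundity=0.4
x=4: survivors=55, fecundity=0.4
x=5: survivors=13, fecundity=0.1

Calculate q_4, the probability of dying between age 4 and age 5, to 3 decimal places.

0.764

lx = nx/n0 = nx/100: 1, 0.99, 0.96, 0.72, 0.55, 0.13
q_4 = (l_4 − l_5) / l_4 = (0.55 − 0.13) / 0.55
     = 0.42 / 0.55 = 0.763636… → 0.764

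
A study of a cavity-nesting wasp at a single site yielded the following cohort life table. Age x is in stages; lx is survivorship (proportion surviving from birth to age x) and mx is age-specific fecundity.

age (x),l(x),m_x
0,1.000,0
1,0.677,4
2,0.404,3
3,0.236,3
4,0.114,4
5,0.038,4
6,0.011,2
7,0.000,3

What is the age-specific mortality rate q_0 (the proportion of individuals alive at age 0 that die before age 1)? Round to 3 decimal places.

q_0 = (l_0 − l_1) / l_0 = (1 − 0.677) / 1
     = 0.323 / 1 = 0.323 → 0.323

0.323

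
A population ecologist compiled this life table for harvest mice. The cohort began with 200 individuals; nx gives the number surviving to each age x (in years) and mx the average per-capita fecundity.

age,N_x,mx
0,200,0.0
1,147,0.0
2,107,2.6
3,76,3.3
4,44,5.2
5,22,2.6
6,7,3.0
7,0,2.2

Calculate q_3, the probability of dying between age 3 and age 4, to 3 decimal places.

lx = nx/n0 = nx/200: 1, 0.735, 0.535, 0.38, 0.22, 0.11, 0.035, 0
q_3 = (l_3 − l_4) / l_3 = (0.38 − 0.22) / 0.38
     = 0.16 / 0.38 = 0.421053… → 0.421

0.421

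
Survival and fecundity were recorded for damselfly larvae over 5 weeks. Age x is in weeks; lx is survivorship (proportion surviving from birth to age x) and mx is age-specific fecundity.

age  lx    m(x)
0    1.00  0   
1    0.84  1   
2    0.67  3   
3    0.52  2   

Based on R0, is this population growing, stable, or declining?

growing

R0 = Σ lx·mx = 0 + 0.84 + 2.01 + 1.04 = 3.89
R0 > 1, so the population is growing.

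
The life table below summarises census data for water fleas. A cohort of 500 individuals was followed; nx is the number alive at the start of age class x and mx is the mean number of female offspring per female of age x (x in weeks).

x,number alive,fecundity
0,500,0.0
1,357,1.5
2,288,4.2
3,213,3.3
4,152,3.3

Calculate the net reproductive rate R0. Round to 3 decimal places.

5.899

lx = nx/n0 = nx/500: 1, 0.714, 0.576, 0.426, 0.304
lx·mx by age: 0, 1.071, 2.4192, 1.4058, 1.0032
R0 = Σ lx·mx = 5.8992 → 5.899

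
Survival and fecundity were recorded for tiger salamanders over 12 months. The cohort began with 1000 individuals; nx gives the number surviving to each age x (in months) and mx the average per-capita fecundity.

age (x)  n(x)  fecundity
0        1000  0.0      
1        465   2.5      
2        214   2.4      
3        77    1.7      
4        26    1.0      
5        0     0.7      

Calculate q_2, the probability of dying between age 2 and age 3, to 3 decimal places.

lx = nx/n0 = nx/1000: 1, 0.465, 0.214, 0.077, 0.026, 0
q_2 = (l_2 − l_3) / l_2 = (0.214 − 0.077) / 0.214
     = 0.137 / 0.214 = 0.640187… → 0.640

0.640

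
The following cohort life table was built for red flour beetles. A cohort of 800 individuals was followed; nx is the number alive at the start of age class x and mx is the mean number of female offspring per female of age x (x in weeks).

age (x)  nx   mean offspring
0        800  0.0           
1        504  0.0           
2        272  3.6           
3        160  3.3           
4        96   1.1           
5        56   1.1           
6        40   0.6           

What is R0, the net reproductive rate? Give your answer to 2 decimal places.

lx = nx/n0 = nx/800: 1, 0.63, 0.34, 0.2, 0.12, 0.07, 0.05
lx·mx by age: 0, 0, 1.224, 0.66, 0.132, 0.077, 0.03
R0 = Σ lx·mx = 2.123 → 2.12

2.12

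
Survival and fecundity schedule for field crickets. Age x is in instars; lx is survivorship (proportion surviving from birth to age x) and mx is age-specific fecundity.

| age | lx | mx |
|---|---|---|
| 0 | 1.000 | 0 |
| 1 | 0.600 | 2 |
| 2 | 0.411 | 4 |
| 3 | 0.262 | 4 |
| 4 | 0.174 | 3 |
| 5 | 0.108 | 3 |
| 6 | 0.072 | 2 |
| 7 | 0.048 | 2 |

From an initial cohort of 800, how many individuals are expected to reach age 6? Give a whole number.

58

Expected survivors = N0 · l_6 = 800 × 0.072 = 57.6 → 58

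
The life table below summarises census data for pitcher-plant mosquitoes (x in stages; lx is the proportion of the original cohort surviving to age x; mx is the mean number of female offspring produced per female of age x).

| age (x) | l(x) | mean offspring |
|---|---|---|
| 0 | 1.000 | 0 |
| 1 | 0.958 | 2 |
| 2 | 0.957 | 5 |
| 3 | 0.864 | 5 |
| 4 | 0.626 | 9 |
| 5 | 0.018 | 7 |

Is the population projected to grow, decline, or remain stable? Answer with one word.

R0 = Σ lx·mx = 0 + 1.916 + 4.785 + 4.32 + 5.634 + 0.126 = 16.781
R0 > 1, so the population is growing.

growing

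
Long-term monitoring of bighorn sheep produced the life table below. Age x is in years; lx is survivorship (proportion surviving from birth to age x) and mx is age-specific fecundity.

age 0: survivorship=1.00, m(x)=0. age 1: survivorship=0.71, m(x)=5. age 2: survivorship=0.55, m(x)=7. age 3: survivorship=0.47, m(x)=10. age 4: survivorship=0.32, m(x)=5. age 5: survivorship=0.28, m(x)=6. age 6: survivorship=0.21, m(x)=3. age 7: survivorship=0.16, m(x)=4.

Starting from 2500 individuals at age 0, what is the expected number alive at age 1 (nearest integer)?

Expected survivors = N0 · l_1 = 2500 × 0.71 = 1775 → 1775

1775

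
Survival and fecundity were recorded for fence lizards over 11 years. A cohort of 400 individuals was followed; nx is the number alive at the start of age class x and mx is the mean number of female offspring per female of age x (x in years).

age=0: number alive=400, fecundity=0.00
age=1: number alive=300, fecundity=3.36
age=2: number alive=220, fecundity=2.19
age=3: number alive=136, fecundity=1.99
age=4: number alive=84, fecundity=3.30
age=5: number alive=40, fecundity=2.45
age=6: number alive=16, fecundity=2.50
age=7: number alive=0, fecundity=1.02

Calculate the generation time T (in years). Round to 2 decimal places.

lx = nx/n0 = nx/400: 1, 0.75, 0.55, 0.34, 0.21, 0.1, 0.04, 0
lx·mx: 0, 2.52, 1.2045, 0.6766, 0.693, 0.245, 0.1, 0 → R0 = 5.4391
x·lx·mx: 0, 2.52, 2.409, 2.0298, 2.772, 1.225, 0.6, 0 → Σ = 11.5558
T = 11.5558 / 5.4391 = 2.124579… → 2.12

2.12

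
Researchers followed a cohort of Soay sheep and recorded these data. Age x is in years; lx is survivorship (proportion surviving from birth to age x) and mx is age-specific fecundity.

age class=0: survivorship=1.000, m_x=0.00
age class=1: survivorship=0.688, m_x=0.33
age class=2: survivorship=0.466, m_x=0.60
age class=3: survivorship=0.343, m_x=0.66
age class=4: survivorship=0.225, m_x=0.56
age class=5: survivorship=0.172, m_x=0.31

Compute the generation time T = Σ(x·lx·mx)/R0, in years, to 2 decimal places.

2.45

lx·mx: 0, 0.22704, 0.2796, 0.22638, 0.126, 0.05332 → R0 = 0.91234
x·lx·mx: 0, 0.22704, 0.5592, 0.67914, 0.504, 0.2666 → Σ = 2.23598
T = 2.23598 / 0.91234 = 2.450819… → 2.45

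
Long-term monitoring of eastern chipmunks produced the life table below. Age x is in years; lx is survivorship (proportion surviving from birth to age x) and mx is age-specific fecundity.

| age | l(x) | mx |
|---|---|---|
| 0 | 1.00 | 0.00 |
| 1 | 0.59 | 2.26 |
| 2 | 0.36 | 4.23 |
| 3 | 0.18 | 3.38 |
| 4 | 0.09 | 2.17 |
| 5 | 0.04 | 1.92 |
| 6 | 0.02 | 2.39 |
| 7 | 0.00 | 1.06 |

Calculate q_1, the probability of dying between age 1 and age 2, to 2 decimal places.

q_1 = (l_1 − l_2) / l_1 = (0.59 − 0.36) / 0.59
     = 0.23 / 0.59 = 0.389831… → 0.39

0.39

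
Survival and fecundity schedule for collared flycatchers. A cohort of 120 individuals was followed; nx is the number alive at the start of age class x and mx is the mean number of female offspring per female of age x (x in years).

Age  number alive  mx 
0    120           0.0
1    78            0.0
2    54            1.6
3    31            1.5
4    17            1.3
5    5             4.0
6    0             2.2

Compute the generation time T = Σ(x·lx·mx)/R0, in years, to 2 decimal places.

lx = nx/n0 = nx/120: 1, 0.65, 0.45, 0.25833…, 0.14167…, 0.04167…, 0
lx·mx: 0, 0, 0.72, 0.3875…, 0.184167…, 0.166667…, 0 → R0 = 1.458333…
x·lx·mx: 0, 0, 1.44, 1.1625…, 0.736667…, 0.833333…, 0 → Σ = 4.1725…
T = 4.1725… / 1.458333… = 2.861143… → 2.86

2.86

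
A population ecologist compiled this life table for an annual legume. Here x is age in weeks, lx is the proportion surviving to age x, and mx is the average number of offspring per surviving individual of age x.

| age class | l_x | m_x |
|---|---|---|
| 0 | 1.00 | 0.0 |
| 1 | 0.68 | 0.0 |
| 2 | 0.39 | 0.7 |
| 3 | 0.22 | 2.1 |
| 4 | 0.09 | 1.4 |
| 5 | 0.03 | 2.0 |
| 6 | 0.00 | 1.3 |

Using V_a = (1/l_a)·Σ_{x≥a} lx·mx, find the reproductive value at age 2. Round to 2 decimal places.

2.36

lx·mx for x ≥ 2: 0.273, 0.462, 0.126, 0.06, 0 → sum = 0.921
V_2 = 0.921 / l_2 = 0.921 / 0.39 = 2.361538… → 2.36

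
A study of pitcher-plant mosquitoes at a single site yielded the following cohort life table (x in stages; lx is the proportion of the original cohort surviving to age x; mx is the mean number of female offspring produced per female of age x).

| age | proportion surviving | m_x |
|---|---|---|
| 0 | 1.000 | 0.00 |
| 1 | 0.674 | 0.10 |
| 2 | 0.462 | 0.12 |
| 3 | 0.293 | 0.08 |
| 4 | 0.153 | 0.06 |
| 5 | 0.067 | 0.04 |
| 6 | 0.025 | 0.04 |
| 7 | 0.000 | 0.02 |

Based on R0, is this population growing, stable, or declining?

R0 = Σ lx·mx = 0 + 0.0674 + 0.05544 + 0.02344 + 0.00918 + 0.00268 + 0.001 + 0 = 0.15914
R0 < 1, so the population is declining.

declining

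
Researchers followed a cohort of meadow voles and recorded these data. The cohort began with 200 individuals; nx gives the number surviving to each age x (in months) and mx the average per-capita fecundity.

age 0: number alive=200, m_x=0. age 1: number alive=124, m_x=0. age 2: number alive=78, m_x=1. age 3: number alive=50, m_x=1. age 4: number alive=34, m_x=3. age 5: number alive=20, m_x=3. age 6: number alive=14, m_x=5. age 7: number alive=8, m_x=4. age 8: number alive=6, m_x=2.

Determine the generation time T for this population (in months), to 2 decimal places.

lx = nx/n0 = nx/200: 1, 0.62, 0.39, 0.25, 0.17, 0.1, 0.07, 0.04, 0.03
lx·mx: 0, 0, 0.39, 0.25, 0.51, 0.3, 0.35, 0.16, 0.06 → R0 = 2.02
x·lx·mx: 0, 0, 0.78, 0.75, 2.04, 1.5, 2.1, 1.12, 0.48 → Σ = 8.77
T = 8.77 / 2.02 = 4.341584… → 4.34

4.34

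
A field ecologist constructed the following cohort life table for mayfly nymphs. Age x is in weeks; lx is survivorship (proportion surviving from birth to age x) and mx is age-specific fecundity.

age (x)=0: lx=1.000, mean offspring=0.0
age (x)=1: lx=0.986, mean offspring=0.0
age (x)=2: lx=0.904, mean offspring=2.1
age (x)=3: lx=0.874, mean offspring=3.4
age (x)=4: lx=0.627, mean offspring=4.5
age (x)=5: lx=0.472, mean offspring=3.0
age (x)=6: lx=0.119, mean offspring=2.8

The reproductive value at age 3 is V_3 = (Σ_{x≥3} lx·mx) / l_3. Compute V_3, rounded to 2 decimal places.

8.63

lx·mx for x ≥ 3: 2.9716, 2.8215, 1.416, 0.3332 → sum = 7.5423
V_3 = 7.5423 / l_3 = 7.5423 / 0.874 = 8.629634… → 8.63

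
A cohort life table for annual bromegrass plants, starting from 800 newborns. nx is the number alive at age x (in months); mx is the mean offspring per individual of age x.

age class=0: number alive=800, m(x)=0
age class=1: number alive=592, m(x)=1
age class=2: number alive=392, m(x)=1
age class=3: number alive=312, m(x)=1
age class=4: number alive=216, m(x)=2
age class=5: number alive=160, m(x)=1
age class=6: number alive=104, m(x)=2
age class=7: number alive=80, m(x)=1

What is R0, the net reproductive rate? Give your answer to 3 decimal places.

lx = nx/n0 = nx/800: 1, 0.74, 0.49, 0.39, 0.27, 0.2, 0.13, 0.1
lx·mx by age: 0, 0.74, 0.49, 0.39, 0.54, 0.2, 0.26, 0.1
R0 = Σ lx·mx = 2.72 → 2.720

2.720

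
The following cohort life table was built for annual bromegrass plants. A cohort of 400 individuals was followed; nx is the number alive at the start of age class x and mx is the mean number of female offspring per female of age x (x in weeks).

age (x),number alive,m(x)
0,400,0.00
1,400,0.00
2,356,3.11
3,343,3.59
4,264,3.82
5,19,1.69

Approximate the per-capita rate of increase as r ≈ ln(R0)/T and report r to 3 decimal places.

0.714

lx = nx/n0 = nx/400: 1, 1, 0.89, 0.8575, 0.66, 0.0475
R0 = Σ lx·mx = 0 + 0 + 2.7679 + 3.07843… + 2.5212 + 0.08028… = 8.4478
Σ x·lx·mx = 25.25725; T = 25.25725/8.4478 = 2.9898…
r ≈ ln(R0)/T = ln(8.4478)/2.9898… = 0.71373… → 0.714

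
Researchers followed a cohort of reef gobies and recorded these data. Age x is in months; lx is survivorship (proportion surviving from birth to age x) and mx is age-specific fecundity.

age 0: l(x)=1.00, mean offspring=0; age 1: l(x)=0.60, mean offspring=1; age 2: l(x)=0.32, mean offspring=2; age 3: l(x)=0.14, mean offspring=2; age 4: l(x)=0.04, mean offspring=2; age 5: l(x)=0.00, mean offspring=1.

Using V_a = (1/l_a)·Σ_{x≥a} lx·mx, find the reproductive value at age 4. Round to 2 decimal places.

lx·mx for x ≥ 4: 0.08, 0 → sum = 0.08
V_4 = 0.08 / l_4 = 0.08 / 0.04 = 2 → 2.00

2.00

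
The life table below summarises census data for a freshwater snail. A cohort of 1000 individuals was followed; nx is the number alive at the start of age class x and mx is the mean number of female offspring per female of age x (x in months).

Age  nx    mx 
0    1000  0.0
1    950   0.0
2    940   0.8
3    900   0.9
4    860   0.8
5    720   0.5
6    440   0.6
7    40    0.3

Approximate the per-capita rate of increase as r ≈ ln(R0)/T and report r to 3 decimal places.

lx = nx/n0 = nx/1000: 1, 0.95, 0.94, 0.9, 0.86, 0.72, 0.44, 0.04
R0 = Σ lx·mx = 0 + 0 + 0.752 + 0.81 + 0.688 + 0.36 + 0.264 + 0.012 = 2.886
Σ x·lx·mx = 10.154; T = 10.154/2.886 = 3.51836…
r ≈ ln(R0)/T = ln(2.886)/3.51836… = 0.30124… → 0.301

0.301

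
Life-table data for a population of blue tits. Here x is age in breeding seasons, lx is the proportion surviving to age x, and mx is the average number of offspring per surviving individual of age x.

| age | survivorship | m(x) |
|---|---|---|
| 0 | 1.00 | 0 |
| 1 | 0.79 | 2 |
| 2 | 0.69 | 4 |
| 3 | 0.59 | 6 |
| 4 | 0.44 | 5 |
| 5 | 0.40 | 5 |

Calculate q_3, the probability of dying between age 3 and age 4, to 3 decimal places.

q_3 = (l_3 − l_4) / l_3 = (0.59 − 0.44) / 0.59
     = 0.15 / 0.59 = 0.254237… → 0.254

0.254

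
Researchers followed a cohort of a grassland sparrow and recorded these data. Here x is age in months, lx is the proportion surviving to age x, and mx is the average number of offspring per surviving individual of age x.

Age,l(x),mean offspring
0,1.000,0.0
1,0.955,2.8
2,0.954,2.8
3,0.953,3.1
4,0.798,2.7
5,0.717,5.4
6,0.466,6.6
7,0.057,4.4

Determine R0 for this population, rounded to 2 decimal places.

17.65

lx·mx by age: 0, 2.674, 2.6712, 2.9543, 2.1546, 3.8718, 3.0756, 0.2508
R0 = Σ lx·mx = 17.6523 → 17.65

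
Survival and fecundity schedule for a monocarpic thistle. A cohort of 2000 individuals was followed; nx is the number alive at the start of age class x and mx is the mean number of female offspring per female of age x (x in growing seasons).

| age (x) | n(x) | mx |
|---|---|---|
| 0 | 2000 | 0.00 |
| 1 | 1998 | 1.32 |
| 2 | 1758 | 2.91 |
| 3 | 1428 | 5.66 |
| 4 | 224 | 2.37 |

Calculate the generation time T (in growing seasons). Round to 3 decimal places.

2.398

lx = nx/n0 = nx/2000: 1, 0.999, 0.879, 0.714, 0.112
lx·mx: 0, 1.31868, 2.55789, 4.04124, 0.26544 → R0 = 8.18325
x·lx·mx: 0, 1.31868, 5.11578, 12.12372, 1.06176 → Σ = 19.61994
T = 19.61994 / 8.18325 = 2.397573… → 2.398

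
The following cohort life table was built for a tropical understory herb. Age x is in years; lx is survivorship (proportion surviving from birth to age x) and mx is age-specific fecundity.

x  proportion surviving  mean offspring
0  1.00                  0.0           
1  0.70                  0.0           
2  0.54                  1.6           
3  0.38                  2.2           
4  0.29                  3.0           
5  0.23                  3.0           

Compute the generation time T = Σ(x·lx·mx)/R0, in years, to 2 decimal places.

3.43

lx·mx: 0, 0, 0.864, 0.836, 0.87, 0.69 → R0 = 3.26
x·lx·mx: 0, 0, 1.728, 2.508, 3.48, 3.45 → Σ = 11.166
T = 11.166 / 3.26 = 3.425153… → 3.43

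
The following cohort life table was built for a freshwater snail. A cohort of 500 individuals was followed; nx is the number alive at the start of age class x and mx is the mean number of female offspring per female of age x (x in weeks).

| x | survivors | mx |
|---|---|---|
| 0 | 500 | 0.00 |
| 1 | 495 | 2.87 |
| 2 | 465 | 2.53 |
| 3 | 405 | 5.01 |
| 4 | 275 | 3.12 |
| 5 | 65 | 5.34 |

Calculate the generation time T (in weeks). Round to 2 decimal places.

lx = nx/n0 = nx/500: 1, 0.99, 0.93, 0.81, 0.55, 0.13
lx·mx: 0, 2.8413, 2.3529, 4.0581, 1.716, 0.6942 → R0 = 11.6625
x·lx·mx: 0, 2.8413, 4.7058, 12.1743, 6.864, 3.471 → Σ = 30.0564
T = 30.0564 / 11.6625 = 2.577183… → 2.58

2.58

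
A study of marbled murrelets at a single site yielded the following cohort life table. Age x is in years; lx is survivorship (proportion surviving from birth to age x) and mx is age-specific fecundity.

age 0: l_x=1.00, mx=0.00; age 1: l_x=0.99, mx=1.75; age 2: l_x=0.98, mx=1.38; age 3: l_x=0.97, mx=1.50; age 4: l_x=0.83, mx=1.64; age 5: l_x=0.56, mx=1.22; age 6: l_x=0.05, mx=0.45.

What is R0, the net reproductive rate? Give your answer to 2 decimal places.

6.61

lx·mx by age: 0, 1.7325, 1.3524, 1.455, 1.3612, 0.6832, 0.0225
R0 = Σ lx·mx = 6.6068 → 6.61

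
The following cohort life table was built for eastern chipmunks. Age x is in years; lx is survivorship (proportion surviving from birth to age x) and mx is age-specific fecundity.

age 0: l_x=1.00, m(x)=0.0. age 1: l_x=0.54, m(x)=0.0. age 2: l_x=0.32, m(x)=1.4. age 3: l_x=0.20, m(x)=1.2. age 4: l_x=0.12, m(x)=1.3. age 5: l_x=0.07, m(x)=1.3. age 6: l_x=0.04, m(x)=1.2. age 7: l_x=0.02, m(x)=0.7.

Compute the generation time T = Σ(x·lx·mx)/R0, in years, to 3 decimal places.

3.090

lx·mx: 0, 0, 0.448, 0.24, 0.156, 0.091, 0.048, 0.014 → R0 = 0.997
x·lx·mx: 0, 0, 0.896, 0.72, 0.624, 0.455, 0.288, 0.098 → Σ = 3.081
T = 3.081 / 0.997 = 3.090271… → 3.090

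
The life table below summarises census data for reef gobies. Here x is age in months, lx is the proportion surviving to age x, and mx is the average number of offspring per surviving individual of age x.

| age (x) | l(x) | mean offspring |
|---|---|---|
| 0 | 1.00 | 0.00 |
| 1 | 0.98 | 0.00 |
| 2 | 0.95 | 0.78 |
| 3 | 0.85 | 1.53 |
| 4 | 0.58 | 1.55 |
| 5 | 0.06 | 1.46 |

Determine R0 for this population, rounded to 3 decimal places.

3.028

lx·mx by age: 0, 0, 0.741, 1.3005, 0.899, 0.0876
R0 = Σ lx·mx = 3.0281 → 3.028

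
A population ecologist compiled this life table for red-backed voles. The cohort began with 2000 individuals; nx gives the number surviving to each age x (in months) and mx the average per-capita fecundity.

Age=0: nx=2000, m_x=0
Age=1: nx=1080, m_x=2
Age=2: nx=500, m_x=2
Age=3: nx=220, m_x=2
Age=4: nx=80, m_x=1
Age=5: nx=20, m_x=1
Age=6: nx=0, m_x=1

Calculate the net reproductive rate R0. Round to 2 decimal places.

lx = nx/n0 = nx/2000: 1, 0.54, 0.25, 0.11, 0.04, 0.01, 0
lx·mx by age: 0, 1.08, 0.5, 0.22, 0.04, 0.01, 0
R0 = Σ lx·mx = 1.85 → 1.85

1.85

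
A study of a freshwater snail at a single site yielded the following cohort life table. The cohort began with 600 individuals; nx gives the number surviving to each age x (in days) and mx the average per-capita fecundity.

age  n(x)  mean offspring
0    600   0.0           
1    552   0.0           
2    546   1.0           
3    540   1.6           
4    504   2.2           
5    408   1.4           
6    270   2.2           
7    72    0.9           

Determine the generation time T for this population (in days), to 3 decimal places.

lx = nx/n0 = nx/600: 1, 0.92, 0.91, 0.9, 0.84, 0.68, 0.45, 0.12
lx·mx: 0, 0, 0.91, 1.44, 1.848, 0.952, 0.99, 0.108 → R0 = 6.248
x·lx·mx: 0, 0, 1.82, 4.32, 7.392, 4.76, 5.94, 0.756 → Σ = 24.988
T = 24.988 / 6.248 = 3.99936… → 3.999

3.999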